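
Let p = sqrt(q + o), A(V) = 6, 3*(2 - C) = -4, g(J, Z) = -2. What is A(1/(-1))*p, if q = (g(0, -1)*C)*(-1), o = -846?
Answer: 2*I*sqrt(7554) ≈ 173.83*I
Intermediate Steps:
C = 10/3 (C = 2 - 1/3*(-4) = 2 + 4/3 = 10/3 ≈ 3.3333)
q = 20/3 (q = -2*10/3*(-1) = -20/3*(-1) = 20/3 ≈ 6.6667)
p = I*sqrt(7554)/3 (p = sqrt(20/3 - 846) = sqrt(-2518/3) = I*sqrt(7554)/3 ≈ 28.971*I)
A(1/(-1))*p = 6*(I*sqrt(7554)/3) = 2*I*sqrt(7554)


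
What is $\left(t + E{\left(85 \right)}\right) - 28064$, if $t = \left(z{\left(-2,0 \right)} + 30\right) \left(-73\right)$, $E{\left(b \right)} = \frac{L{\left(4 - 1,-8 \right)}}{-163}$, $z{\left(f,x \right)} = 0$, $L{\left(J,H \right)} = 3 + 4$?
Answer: $- \frac{4931409}{163} \approx -30254.0$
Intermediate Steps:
$L{\left(J,H \right)} = 7$
$E{\left(b \right)} = - \frac{7}{163}$ ($E{\left(b \right)} = \frac{7}{-163} = 7 \left(- \frac{1}{163}\right) = - \frac{7}{163}$)
$t = -2190$ ($t = \left(0 + 30\right) \left(-73\right) = 30 \left(-73\right) = -2190$)
$\left(t + E{\left(85 \right)}\right) - 28064 = \left(-2190 - \frac{7}{163}\right) - 28064 = - \frac{356977}{163} - 28064 = - \frac{4931409}{163}$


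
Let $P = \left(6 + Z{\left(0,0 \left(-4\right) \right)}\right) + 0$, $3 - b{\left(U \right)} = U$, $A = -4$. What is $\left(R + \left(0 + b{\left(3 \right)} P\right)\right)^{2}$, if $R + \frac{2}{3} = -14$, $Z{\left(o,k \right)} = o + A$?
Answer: $\frac{1936}{9} \approx 215.11$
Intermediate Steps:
$b{\left(U \right)} = 3 - U$
$Z{\left(o,k \right)} = -4 + o$ ($Z{\left(o,k \right)} = o - 4 = -4 + o$)
$R = - \frac{44}{3}$ ($R = - \frac{2}{3} - 14 = - \frac{44}{3} \approx -14.667$)
$P = 2$ ($P = \left(6 + \left(-4 + 0\right)\right) + 0 = \left(6 - 4\right) + 0 = 2 + 0 = 2$)
$\left(R + \left(0 + b{\left(3 \right)} P\right)\right)^{2} = \left(- \frac{44}{3} + \left(0 + \left(3 - 3\right) 2\right)\right)^{2} = \left(- \frac{44}{3} + \left(0 + 0 \cdot 2\right)\right)^{2} = \left(- \frac{44}{3} + \left(0 + 0\right)\right)^{2} = \left(- \frac{44}{3} + 0\right)^{2} = \left(- \frac{44}{3}\right)^{2} = \frac{1936}{9}$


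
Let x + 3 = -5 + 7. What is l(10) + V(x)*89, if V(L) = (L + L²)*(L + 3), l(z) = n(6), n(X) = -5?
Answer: -5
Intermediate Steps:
l(z) = -5
x = -1 (x = -3 + (-5 + 7) = -3 + 2 = -1)
V(L) = (3 + L)*(L + L²) (V(L) = (L + L²)*(3 + L) = (3 + L)*(L + L²))
l(10) + V(x)*89 = -5 - (3 + (-1)² + 4*(-1))*89 = -5 - (3 + 1 - 4)*89 = -5 - 1*0*89 = -5 + 0*89 = -5 + 0 = -5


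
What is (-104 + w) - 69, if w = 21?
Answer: -152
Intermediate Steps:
(-104 + w) - 69 = (-104 + 21) - 69 = -83 - 69 = -152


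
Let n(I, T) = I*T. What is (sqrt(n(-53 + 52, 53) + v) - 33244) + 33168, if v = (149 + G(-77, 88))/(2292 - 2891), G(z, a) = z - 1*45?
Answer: -76 + I*sqrt(19032626)/599 ≈ -76.0 + 7.2832*I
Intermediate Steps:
G(z, a) = -45 + z (G(z, a) = z - 45 = -45 + z)
v = -27/599 (v = (149 + (-45 - 77))/(2292 - 2891) = (149 - 122)/(-599) = 27*(-1/599) = -27/599 ≈ -0.045075)
(sqrt(n(-53 + 52, 53) + v) - 33244) + 33168 = (sqrt((-53 + 52)*53 - 27/599) - 33244) + 33168 = (sqrt(-1*53 - 27/599) - 33244) + 33168 = (sqrt(-53 - 27/599) - 33244) + 33168 = (sqrt(-31774/599) - 33244) + 33168 = (I*sqrt(19032626)/599 - 33244) + 33168 = (-33244 + I*sqrt(19032626)/599) + 33168 = -76 + I*sqrt(19032626)/599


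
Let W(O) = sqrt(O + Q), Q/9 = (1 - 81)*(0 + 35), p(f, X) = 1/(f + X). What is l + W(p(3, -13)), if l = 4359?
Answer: 4359 + I*sqrt(2520010)/10 ≈ 4359.0 + 158.75*I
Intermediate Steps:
p(f, X) = 1/(X + f)
Q = -25200 (Q = 9*((1 - 81)*(0 + 35)) = 9*(-80*35) = 9*(-2800) = -25200)
W(O) = sqrt(-25200 + O) (W(O) = sqrt(O - 25200) = sqrt(-25200 + O))
l + W(p(3, -13)) = 4359 + sqrt(-25200 + 1/(-13 + 3)) = 4359 + sqrt(-25200 + 1/(-10)) = 4359 + sqrt(-25200 - 1/10) = 4359 + sqrt(-252001/10) = 4359 + I*sqrt(2520010)/10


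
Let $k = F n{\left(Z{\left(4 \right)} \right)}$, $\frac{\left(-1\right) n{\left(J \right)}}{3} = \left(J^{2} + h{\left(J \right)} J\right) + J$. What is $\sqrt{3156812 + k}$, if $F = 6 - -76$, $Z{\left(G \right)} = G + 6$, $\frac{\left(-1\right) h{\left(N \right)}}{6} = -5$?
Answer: $4 \sqrt{190997} \approx 1748.1$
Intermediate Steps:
$h{\left(N \right)} = 30$ ($h{\left(N \right)} = \left(-6\right) \left(-5\right) = 30$)
$Z{\left(G \right)} = 6 + G$
$F = 82$ ($F = 6 + 76 = 82$)
$n{\left(J \right)} = - 93 J - 3 J^{2}$ ($n{\left(J \right)} = - 3 \left(\left(J^{2} + 30 J\right) + J\right) = - 3 \left(J^{2} + 31 J\right) = - 93 J - 3 J^{2}$)
$k = -100860$ ($k = 82 \left(- 3 \left(6 + 4\right) \left(31 + \left(6 + 4\right)\right)\right) = 82 \left(\left(-3\right) 10 \left(31 + 10\right)\right) = 82 \left(\left(-3\right) 10 \cdot 41\right) = 82 \left(-1230\right) = -100860$)
$\sqrt{3156812 + k} = \sqrt{3156812 - 100860} = \sqrt{3055952} = 4 \sqrt{190997}$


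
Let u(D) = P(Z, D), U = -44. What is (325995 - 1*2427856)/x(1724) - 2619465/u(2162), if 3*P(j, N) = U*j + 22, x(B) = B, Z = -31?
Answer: -914502907/132748 ≈ -6889.0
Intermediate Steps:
P(j, N) = 22/3 - 44*j/3 (P(j, N) = (-44*j + 22)/3 = (22 - 44*j)/3 = 22/3 - 44*j/3)
u(D) = 462 (u(D) = 22/3 - 44/3*(-31) = 22/3 + 1364/3 = 462)
(325995 - 1*2427856)/x(1724) - 2619465/u(2162) = (325995 - 1*2427856)/1724 - 2619465/462 = (325995 - 2427856)*(1/1724) - 2619465*1/462 = -2101861*1/1724 - 873155/154 = -2101861/1724 - 873155/154 = -914502907/132748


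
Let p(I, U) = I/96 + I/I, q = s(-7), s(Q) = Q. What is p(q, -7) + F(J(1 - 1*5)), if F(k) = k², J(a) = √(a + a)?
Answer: -679/96 ≈ -7.0729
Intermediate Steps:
q = -7
p(I, U) = 1 + I/96 (p(I, U) = I*(1/96) + 1 = I/96 + 1 = 1 + I/96)
J(a) = √2*√a (J(a) = √(2*a) = √2*√a)
p(q, -7) + F(J(1 - 1*5)) = (1 + (1/96)*(-7)) + (√2*√(1 - 1*5))² = (1 - 7/96) + (√2*√(1 - 5))² = 89/96 + (√2*√(-4))² = 89/96 + (√2*(2*I))² = 89/96 + (2*I*√2)² = 89/96 - 8 = -679/96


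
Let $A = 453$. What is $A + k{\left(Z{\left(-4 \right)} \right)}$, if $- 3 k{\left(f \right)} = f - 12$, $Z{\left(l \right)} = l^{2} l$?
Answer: $\frac{1435}{3} \approx 478.33$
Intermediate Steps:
$Z{\left(l \right)} = l^{3}$
$k{\left(f \right)} = 4 - \frac{f}{3}$ ($k{\left(f \right)} = - \frac{f - 12}{3} = - \frac{-12 + f}{3} = 4 - \frac{f}{3}$)
$A + k{\left(Z{\left(-4 \right)} \right)} = 453 - \left(-4 + \frac{\left(-4\right)^{3}}{3}\right) = 453 + \left(4 - - \frac{64}{3}\right) = 453 + \left(4 + \frac{64}{3}\right) = 453 + \frac{76}{3} = \frac{1435}{3}$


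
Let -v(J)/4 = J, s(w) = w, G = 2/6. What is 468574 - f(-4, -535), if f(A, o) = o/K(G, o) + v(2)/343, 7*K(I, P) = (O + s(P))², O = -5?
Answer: 9373242561707/20003760 ≈ 4.6857e+5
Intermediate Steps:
G = ⅓ (G = 2*(⅙) = ⅓ ≈ 0.33333)
v(J) = -4*J
K(I, P) = (-5 + P)²/7
f(A, o) = -8/343 + 7*o/(-5 + o)² (f(A, o) = o/(((-5 + o)²/7)) - 4*2/343 = o*(7/(-5 + o)²) - 8*1/343 = 7*o/(-5 + o)² - 8/343 = -8/343 + 7*o/(-5 + o)²)
468574 - f(-4, -535) = 468574 - (-8/343 + 7*(-535)/(-5 - 535)²) = 468574 - (-8/343 + 7*(-535)/(-540)²) = 468574 - (-8/343 + 7*(-535)*(1/291600)) = 468574 - (-8/343 - 749/58320) = 468574 - 1*(-723467/20003760) = 468574 + 723467/20003760 = 9373242561707/20003760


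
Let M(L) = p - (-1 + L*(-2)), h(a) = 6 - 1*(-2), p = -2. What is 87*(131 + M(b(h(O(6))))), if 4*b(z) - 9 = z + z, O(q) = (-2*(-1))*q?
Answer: 24795/2 ≈ 12398.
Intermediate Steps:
O(q) = 2*q
h(a) = 8 (h(a) = 6 + 2 = 8)
b(z) = 9/4 + z/2 (b(z) = 9/4 + (z + z)/4 = 9/4 + (2*z)/4 = 9/4 + z/2)
M(L) = -1 + 2*L (M(L) = -2 - (-1 + L*(-2)) = -2 - (-1 - 2*L) = -2 + (1 + 2*L) = -1 + 2*L)
87*(131 + M(b(h(O(6))))) = 87*(131 + (-1 + 2*(9/4 + (½)*8))) = 87*(131 + (-1 + 2*(9/4 + 4))) = 87*(131 + (-1 + 2*(25/4))) = 87*(131 + (-1 + 25/2)) = 87*(131 + 23/2) = 87*(285/2) = 24795/2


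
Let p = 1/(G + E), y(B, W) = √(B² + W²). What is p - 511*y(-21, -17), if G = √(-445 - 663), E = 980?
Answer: (-I - 1022*√202210 + 500780*I*√730)/(2*(√277 - 490*I)) ≈ -13806.0 - 3.4451e-5*I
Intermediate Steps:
G = 2*I*√277 (G = √(-1108) = 2*I*√277 ≈ 33.287*I)
p = 1/(980 + 2*I*√277) (p = 1/(2*I*√277 + 980) = 1/(980 + 2*I*√277) ≈ 0.0010192 - 3.4619e-5*I)
p - 511*y(-21, -17) = (245/240377 - I*√277/480754) - 511*√((-21)² + (-17)²) = (245/240377 - I*√277/480754) - 511*√(441 + 289) = (245/240377 - I*√277/480754) - 511*√730 = 245/240377 - 511*√730 - I*√277/480754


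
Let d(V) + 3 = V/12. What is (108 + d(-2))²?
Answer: 395641/36 ≈ 10990.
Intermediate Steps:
d(V) = -3 + V/12
(108 + d(-2))² = (108 + (-3 + (1/12)*(-2)))² = (108 + (-3 - ⅙))² = (108 - 19/6)² = (629/6)² = 395641/36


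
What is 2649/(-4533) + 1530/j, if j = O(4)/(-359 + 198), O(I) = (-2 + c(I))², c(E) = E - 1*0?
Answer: -186104081/3022 ≈ -61583.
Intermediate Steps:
c(E) = E (c(E) = E + 0 = E)
O(I) = (-2 + I)²
j = -4/161 (j = (-2 + 4)²/(-359 + 198) = 2²/(-161) = 4*(-1/161) = -4/161 ≈ -0.024845)
2649/(-4533) + 1530/j = 2649/(-4533) + 1530/(-4/161) = 2649*(-1/4533) + 1530*(-161/4) = -883/1511 - 123165/2 = -186104081/3022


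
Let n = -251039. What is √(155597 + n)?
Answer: I*√95442 ≈ 308.94*I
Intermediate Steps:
√(155597 + n) = √(155597 - 251039) = √(-95442) = I*√95442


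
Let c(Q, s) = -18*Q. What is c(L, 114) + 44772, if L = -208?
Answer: 48516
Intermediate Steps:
c(L, 114) + 44772 = -18*(-208) + 44772 = 3744 + 44772 = 48516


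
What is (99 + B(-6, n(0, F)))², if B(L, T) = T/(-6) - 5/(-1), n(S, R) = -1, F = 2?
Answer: 390625/36 ≈ 10851.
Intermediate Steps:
B(L, T) = 5 - T/6 (B(L, T) = T*(-⅙) - 5*(-1) = -T/6 + 5 = 5 - T/6)
(99 + B(-6, n(0, F)))² = (99 + (5 - ⅙*(-1)))² = (99 + (5 + ⅙))² = (99 + 31/6)² = (625/6)² = 390625/36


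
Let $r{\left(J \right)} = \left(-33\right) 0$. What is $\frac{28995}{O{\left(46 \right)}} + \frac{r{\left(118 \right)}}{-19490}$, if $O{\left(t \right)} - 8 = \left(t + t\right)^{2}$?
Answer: $\frac{9665}{2824} \approx 3.4225$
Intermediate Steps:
$r{\left(J \right)} = 0$
$O{\left(t \right)} = 8 + 4 t^{2}$ ($O{\left(t \right)} = 8 + \left(t + t\right)^{2} = 8 + \left(2 t\right)^{2} = 8 + 4 t^{2}$)
$\frac{28995}{O{\left(46 \right)}} + \frac{r{\left(118 \right)}}{-19490} = \frac{28995}{8 + 4 \cdot 46^{2}} + \frac{0}{-19490} = \frac{28995}{8 + 4 \cdot 2116} + 0 \left(- \frac{1}{19490}\right) = \frac{28995}{8 + 8464} + 0 = \frac{28995}{8472} + 0 = 28995 \cdot \frac{1}{8472} + 0 = \frac{9665}{2824} + 0 = \frac{9665}{2824}$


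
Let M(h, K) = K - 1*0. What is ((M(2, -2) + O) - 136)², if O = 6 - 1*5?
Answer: 18769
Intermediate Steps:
M(h, K) = K (M(h, K) = K + 0 = K)
O = 1 (O = 6 - 5 = 1)
((M(2, -2) + O) - 136)² = ((-2 + 1) - 136)² = (-1 - 136)² = (-137)² = 18769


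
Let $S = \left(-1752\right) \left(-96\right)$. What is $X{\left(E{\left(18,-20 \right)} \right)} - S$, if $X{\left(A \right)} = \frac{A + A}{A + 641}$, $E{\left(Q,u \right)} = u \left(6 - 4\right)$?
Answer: $- \frac{101083472}{601} \approx -1.6819 \cdot 10^{5}$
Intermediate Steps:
$E{\left(Q,u \right)} = 2 u$ ($E{\left(Q,u \right)} = u 2 = 2 u$)
$X{\left(A \right)} = \frac{2 A}{641 + A}$
$S = 168192$
$X{\left(E{\left(18,-20 \right)} \right)} - S = \frac{2 \cdot 2 \left(-20\right)}{641 + 2 \left(-20\right)} - 168192 = 2 \left(-40\right) \frac{1}{641 - 40} - 168192 = 2 \left(-40\right) \frac{1}{601} - 168192 = - \frac{80}{601} - 168192 = - \frac{101083472}{601}$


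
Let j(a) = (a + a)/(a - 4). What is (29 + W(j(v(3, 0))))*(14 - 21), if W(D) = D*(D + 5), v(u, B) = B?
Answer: -203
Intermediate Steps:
j(a) = 2*a/(-4 + a) (j(a) = (2*a)/(-4 + a) = 2*a/(-4 + a))
W(D) = D*(5 + D)
(29 + W(j(v(3, 0))))*(14 - 21) = (29 + (2*0/(-4 + 0))*(5 + 2*0/(-4 + 0)))*(14 - 21) = (29 + (2*0/(-4))*(5 + 2*0/(-4)))*(-7) = (29 + (2*0*(-1/4))*(5 + 2*0*(-1/4)))*(-7) = (29 + 0*(5 + 0))*(-7) = (29 + 0*5)*(-7) = (29 + 0)*(-7) = 29*(-7) = -203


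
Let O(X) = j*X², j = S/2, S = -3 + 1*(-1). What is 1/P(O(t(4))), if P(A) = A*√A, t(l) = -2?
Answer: I*√2/32 ≈ 0.044194*I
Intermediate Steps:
S = -4 (S = -3 - 1 = -4)
j = -2 (j = -4/2 = -4*½ = -2)
O(X) = -2*X²
P(A) = A^(3/2)
1/P(O(t(4))) = 1/((-2*(-2)²)^(3/2)) = 1/((-2*4)^(3/2)) = 1/((-8)^(3/2)) = 1/(-16*I*√2) = I*√2/32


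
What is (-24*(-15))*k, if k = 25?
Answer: 9000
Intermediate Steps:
(-24*(-15))*k = -24*(-15)*25 = 360*25 = 9000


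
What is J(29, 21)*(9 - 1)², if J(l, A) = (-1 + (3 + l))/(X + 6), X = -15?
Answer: -1984/9 ≈ -220.44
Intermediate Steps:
J(l, A) = -2/9 - l/9 (J(l, A) = (-1 + (3 + l))/(-15 + 6) = (2 + l)/(-9) = (2 + l)*(-⅑) = -2/9 - l/9)
J(29, 21)*(9 - 1)² = (-2/9 - ⅑*29)*(9 - 1)² = (-2/9 - 29/9)*8² = -31/9*64 = -1984/9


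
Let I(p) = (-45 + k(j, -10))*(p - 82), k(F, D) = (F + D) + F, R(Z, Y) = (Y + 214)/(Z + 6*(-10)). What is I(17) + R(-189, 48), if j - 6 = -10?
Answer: 1019393/249 ≈ 4093.9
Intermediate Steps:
j = -4 (j = 6 - 10 = -4)
R(Z, Y) = (214 + Y)/(-60 + Z) (R(Z, Y) = (214 + Y)/(Z - 60) = (214 + Y)/(-60 + Z))
k(F, D) = D + 2*F (k(F, D) = (D + F) + F = D + 2*F)
I(p) = 5166 - 63*p (I(p) = (-45 + (-10 + 2*(-4)))*(p - 82) = (-45 + (-10 - 8))*(-82 + p) = (-45 - 18)*(-82 + p) = -63*(-82 + p) = 5166 - 63*p)
I(17) + R(-189, 48) = (5166 - 63*17) + (214 + 48)/(-60 - 189) = (5166 - 1071) + 262/(-249) = 4095 - 1/249*262 = 4095 - 262/249 = 1019393/249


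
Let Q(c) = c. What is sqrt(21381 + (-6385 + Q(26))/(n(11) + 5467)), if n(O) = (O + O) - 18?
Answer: 2*sqrt(159984475583)/5471 ≈ 146.22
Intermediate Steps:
n(O) = -18 + 2*O (n(O) = 2*O - 18 = -18 + 2*O)
sqrt(21381 + (-6385 + Q(26))/(n(11) + 5467)) = sqrt(21381 + (-6385 + 26)/((-18 + 2*11) + 5467)) = sqrt(21381 - 6359/((-18 + 22) + 5467)) = sqrt(21381 - 6359/(4 + 5467)) = sqrt(21381 - 6359/5471) = sqrt(116969092/5471) = 2*sqrt(159984475583)/5471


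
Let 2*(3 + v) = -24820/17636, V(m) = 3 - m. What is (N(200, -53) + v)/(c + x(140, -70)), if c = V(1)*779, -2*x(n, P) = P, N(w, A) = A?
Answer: -18519/520262 ≈ -0.035596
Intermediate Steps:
x(n, P) = -P/2
c = 1558 (c = (3 - 1*1)*779 = (3 - 1)*779 = 2*779 = 1558)
v = -32659/8818 (v = -3 + (-24820/17636)/2 = -3 + (-24820*1/17636)/2 = -3 + (1/2)*(-6205/4409) = -3 - 6205/8818 = -32659/8818 ≈ -3.7037)
(N(200, -53) + v)/(c + x(140, -70)) = (-53 - 32659/8818)/(1558 - 1/2*(-70)) = -500013/(8818*(1558 + 35)) = -500013/8818/1593 = -500013/8818*1/1593 = -18519/520262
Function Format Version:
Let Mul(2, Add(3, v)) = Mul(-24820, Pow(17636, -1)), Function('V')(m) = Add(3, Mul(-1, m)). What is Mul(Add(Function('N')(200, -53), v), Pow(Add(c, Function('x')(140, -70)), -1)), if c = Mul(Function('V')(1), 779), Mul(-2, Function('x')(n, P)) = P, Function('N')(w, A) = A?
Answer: Rational(-18519, 520262) ≈ -0.035596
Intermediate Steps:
Function('x')(n, P) = Mul(Rational(-1, 2), P)
c = 1558 (c = Mul(Add(3, Mul(-1, 1)), 779) = Mul(Add(3, -1), 779) = Mul(2, 779) = 1558)
v = Rational(-32659, 8818) (v = Add(-3, Mul(Rational(1, 2), Mul(-24820, Pow(17636, -1)))) = Add(-3, Mul(Rational(1, 2), Mul(-24820, Rational(1, 17636)))) = Add(-3, Mul(Rational(1, 2), Rational(-6205, 4409))) = Add(-3, Rational(-6205, 8818)) = Rational(-32659, 8818) ≈ -3.7037)
Mul(Add(Function('N')(200, -53), v), Pow(Add(c, Function('x')(140, -70)), -1)) = Mul(Add(-53, Rational(-32659, 8818)), Pow(Add(1558, Mul(Rational(-1, 2), -70)), -1)) = Mul(Rational(-500013, 8818), Pow(Add(1558, 35), -1)) = Mul(Rational(-500013, 8818), Pow(1593, -1)) = Mul(Rational(-500013, 8818), Rational(1, 1593)) = Rational(-18519, 520262)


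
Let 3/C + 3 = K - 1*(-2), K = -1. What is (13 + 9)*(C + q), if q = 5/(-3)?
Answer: -209/3 ≈ -69.667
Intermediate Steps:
C = -3/2 (C = 3/(-3 + (-1 - 1*(-2))) = 3/(-3 + (-1 + 2)) = 3/(-3 + 1) = 3/(-2) = 3*(-1/2) = -3/2 ≈ -1.5000)
q = -5/3 (q = 5*(-1/3) = -5/3 ≈ -1.6667)
(13 + 9)*(C + q) = (13 + 9)*(-3/2 - 5/3) = 22*(-19/6) = -209/3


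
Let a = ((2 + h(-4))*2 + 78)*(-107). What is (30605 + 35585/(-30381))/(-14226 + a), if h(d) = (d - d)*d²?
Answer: -23244373/17469075 ≈ -1.3306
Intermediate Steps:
h(d) = 0 (h(d) = 0*d² = 0)
a = -8774 (a = ((2 + 0)*2 + 78)*(-107) = (2*2 + 78)*(-107) = (4 + 78)*(-107) = 82*(-107) = -8774)
(30605 + 35585/(-30381))/(-14226 + a) = (30605 + 35585/(-30381))/(-14226 - 8774) = (30605 + 35585*(-1/30381))/(-23000) = (30605 - 35585/30381)*(-1/23000) = (929774920/30381)*(-1/23000) = -23244373/17469075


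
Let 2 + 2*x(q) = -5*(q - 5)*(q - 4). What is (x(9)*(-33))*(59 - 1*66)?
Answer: -11781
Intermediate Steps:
x(q) = -1 - 5*(-5 + q)*(-4 + q)/2 (x(q) = -1 + (-5*(q - 5)*(q - 4))/2 = -1 + (-5*(-5 + q)*(-4 + q))/2 = -1 - 5*(-5 + q)*(-4 + q)/2)
(x(9)*(-33))*(59 - 1*66) = ((-51 - 5/2*9**2 + (45/2)*9)*(-33))*(59 - 1*66) = ((-51 - 5/2*81 + 405/2)*(-33))*(59 - 66) = ((-51 - 405/2 + 405/2)*(-33))*(-7) = -51*(-33)*(-7) = 1683*(-7) = -11781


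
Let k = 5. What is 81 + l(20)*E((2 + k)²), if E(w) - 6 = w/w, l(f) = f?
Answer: 221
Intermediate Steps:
E(w) = 7 (E(w) = 6 + w/w = 6 + 1 = 7)
81 + l(20)*E((2 + k)²) = 81 + 20*7 = 81 + 140 = 221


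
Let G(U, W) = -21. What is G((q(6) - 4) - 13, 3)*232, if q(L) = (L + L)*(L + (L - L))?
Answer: -4872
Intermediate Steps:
q(L) = 2*L² (q(L) = (2*L)*(L + 0) = (2*L)*L = 2*L²)
G((q(6) - 4) - 13, 3)*232 = -21*232 = -4872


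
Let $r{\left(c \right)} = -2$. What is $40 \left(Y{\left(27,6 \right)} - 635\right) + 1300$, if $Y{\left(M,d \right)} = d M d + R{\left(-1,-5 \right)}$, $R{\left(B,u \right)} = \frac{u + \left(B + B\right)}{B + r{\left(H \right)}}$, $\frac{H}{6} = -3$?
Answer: $\frac{44620}{3} \approx 14873.0$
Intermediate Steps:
$H = -18$ ($H = 6 \left(-3\right) = -18$)
$R{\left(B,u \right)} = \frac{u + 2 B}{-2 + B}$ ($R{\left(B,u \right)} = \frac{u + \left(B + B\right)}{B - 2} = \frac{u + 2 B}{-2 + B}$)
$Y{\left(M,d \right)} = \frac{7}{3} + M d^{2}$ ($Y{\left(M,d \right)} = d M d + \frac{-5 + 2 \left(-1\right)}{-2 - 1} = M d d + \frac{-5 - 2}{-3} = M d^{2} - - \frac{7}{3} = M d^{2} + \frac{7}{3} = \frac{7}{3} + M d^{2}$)
$40 \left(Y{\left(27,6 \right)} - 635\right) + 1300 = 40 \left(\left(\frac{7}{3} + 27 \cdot 6^{2}\right) - 635\right) + 1300 = 40 \left(\left(\frac{7}{3} + 27 \cdot 36\right) - 635\right) + 1300 = 40 \left(\left(\frac{7}{3} + 972\right) - 635\right) + 1300 = 40 \left(\frac{2923}{3} - 635\right) + 1300 = 40 \cdot \frac{1018}{3} + 1300 = \frac{40720}{3} + 1300 = \frac{44620}{3}$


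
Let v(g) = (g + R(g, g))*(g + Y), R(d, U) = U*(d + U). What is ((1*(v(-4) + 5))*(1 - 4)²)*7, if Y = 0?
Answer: -6741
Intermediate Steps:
R(d, U) = U*(U + d)
v(g) = g*(g + 2*g²) (v(g) = (g + g*(g + g))*(g + 0) = (g + g*(2*g))*g = (g + 2*g²)*g = g*(g + 2*g²))
((1*(v(-4) + 5))*(1 - 4)²)*7 = ((1*((-4)²*(1 + 2*(-4)) + 5))*(1 - 4)²)*7 = ((1*(16*(1 - 8) + 5))*(-3)²)*7 = ((1*(16*(-7) + 5))*9)*7 = ((1*(-112 + 5))*9)*7 = ((1*(-107))*9)*7 = -107*9*7 = -963*7 = -6741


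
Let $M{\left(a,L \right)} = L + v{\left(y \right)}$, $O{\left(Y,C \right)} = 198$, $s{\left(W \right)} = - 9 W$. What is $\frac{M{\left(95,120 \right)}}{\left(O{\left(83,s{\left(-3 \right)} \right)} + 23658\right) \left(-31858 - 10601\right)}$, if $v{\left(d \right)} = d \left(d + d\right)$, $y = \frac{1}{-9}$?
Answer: $- \frac{4861}{41022527112} \approx -1.185 \cdot 10^{-7}$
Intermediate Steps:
$y = - \frac{1}{9} \approx -0.11111$
$v{\left(d \right)} = 2 d^{2}$ ($v{\left(d \right)} = d 2 d = 2 d^{2}$)
$M{\left(a,L \right)} = \frac{2}{81} + L$ ($M{\left(a,L \right)} = L + 2 \left(- \frac{1}{9}\right)^{2} = L + 2 \cdot \frac{1}{81} = L + \frac{2}{81} = \frac{2}{81} + L$)
$\frac{M{\left(95,120 \right)}}{\left(O{\left(83,s{\left(-3 \right)} \right)} + 23658\right) \left(-31858 - 10601\right)} = \frac{\frac{2}{81} + 120}{\left(198 + 23658\right) \left(-31858 - 10601\right)} = \frac{9722}{81 \cdot 23856 \left(-42459\right)} = \frac{9722}{81 \left(-1012901904\right)} = \frac{9722}{81} \left(- \frac{1}{1012901904}\right) = - \frac{4861}{41022527112}$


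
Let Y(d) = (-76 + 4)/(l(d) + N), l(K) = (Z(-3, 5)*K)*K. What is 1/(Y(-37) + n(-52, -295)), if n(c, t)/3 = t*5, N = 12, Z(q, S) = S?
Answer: -6857/30342297 ≈ -0.00022599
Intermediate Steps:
l(K) = 5*K² (l(K) = (5*K)*K = 5*K²)
n(c, t) = 15*t (n(c, t) = 3*(t*5) = 3*(5*t) = 15*t)
Y(d) = -72/(12 + 5*d²) (Y(d) = (-76 + 4)/(5*d² + 12) = -72/(12 + 5*d²))
1/(Y(-37) + n(-52, -295)) = 1/(-72/(12 + 5*(-37)²) + 15*(-295)) = 1/(-72/(12 + 5*1369) - 4425) = 1/(-72/(12 + 6845) - 4425) = 1/(-72/6857 - 4425) = 1/(-30342297/6857) = -6857/30342297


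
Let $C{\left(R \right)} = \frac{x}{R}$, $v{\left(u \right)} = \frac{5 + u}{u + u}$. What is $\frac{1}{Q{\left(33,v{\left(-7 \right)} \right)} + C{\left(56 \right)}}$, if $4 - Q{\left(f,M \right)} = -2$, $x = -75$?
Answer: $\frac{56}{261} \approx 0.21456$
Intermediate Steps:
$v{\left(u \right)} = \frac{5 + u}{2 u}$
$Q{\left(f,M \right)} = 6$ ($Q{\left(f,M \right)} = 4 - -2 = 4 + 2 = 6$)
$C{\left(R \right)} = - \frac{75}{R}$
$\frac{1}{Q{\left(33,v{\left(-7 \right)} \right)} + C{\left(56 \right)}} = \frac{1}{6 - \frac{75}{56}} = \frac{1}{\frac{261}{56}} = \frac{56}{261}$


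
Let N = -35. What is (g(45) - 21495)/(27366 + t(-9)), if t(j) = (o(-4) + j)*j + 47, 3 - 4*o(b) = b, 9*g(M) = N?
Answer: -773960/989217 ≈ -0.78240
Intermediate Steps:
g(M) = -35/9 (g(M) = (⅑)*(-35) = -35/9)
o(b) = ¾ - b/4
t(j) = 47 + j*(7/4 + j) (t(j) = ((¾ - ¼*(-4)) + j)*j + 47 = ((¾ + 1) + j)*j + 47 = (7/4 + j)*j + 47 = j*(7/4 + j) + 47 = 47 + j*(7/4 + j))
(g(45) - 21495)/(27366 + t(-9)) = (-35/9 - 21495)/(27366 + (47 + (-9)² + (7/4)*(-9))) = -193490/(9*(27366 + (47 + 81 - 63/4))) = -193490/(9*(27366 + 449/4)) = -193490/(9*109913/4) = -193490/9*4/109913 = -773960/989217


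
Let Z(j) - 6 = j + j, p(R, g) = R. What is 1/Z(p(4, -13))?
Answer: 1/14 ≈ 0.071429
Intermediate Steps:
Z(j) = 6 + 2*j (Z(j) = 6 + (j + j) = 6 + 2*j)
1/Z(p(4, -13)) = 1/(6 + 2*4) = 1/(6 + 8) = 1/14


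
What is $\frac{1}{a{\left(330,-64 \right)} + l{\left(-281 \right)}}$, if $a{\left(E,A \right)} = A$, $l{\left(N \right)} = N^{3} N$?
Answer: $\frac{1}{6234839457} \approx 1.6039 \cdot 10^{-10}$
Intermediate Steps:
$l{\left(N \right)} = N^{4}$
$\frac{1}{a{\left(330,-64 \right)} + l{\left(-281 \right)}} = \frac{1}{-64 + \left(-281\right)^{4}} = \frac{1}{-64 + 6234839521} = \frac{1}{6234839457}$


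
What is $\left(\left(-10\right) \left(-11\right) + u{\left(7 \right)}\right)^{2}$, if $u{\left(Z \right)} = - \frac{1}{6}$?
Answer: $\frac{434281}{36} \approx 12063.0$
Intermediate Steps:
$u{\left(Z \right)} = - \frac{1}{6}$ ($u{\left(Z \right)} = \left(-1\right) \frac{1}{6} = - \frac{1}{6}$)
$\left(\left(-10\right) \left(-11\right) + u{\left(7 \right)}\right)^{2} = \left(\left(-10\right) \left(-11\right) - \frac{1}{6}\right)^{2} = \left(110 - \frac{1}{6}\right)^{2} = \left(\frac{659}{6}\right)^{2} = \frac{434281}{36}$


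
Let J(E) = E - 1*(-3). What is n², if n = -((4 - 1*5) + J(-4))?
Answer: 4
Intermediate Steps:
J(E) = 3 + E (J(E) = E + 3 = 3 + E)
n = 2 (n = -((4 - 1*5) + (3 - 4)) = -((4 - 5) - 1) = -(-1 - 1) = -1*(-2) = 2)
n² = 2² = 4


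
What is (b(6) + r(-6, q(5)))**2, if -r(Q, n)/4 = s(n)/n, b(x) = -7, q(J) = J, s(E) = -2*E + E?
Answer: 9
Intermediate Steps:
s(E) = -E
r(Q, n) = 4 (r(Q, n) = -4*(-n)/n = -4*(-1) = 4)
(b(6) + r(-6, q(5)))**2 = (-7 + 4)**2 = (-3)**2 = 9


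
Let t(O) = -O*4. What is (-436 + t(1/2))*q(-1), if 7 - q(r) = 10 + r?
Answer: 876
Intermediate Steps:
q(r) = -3 - r (q(r) = 7 - (10 + r) = 7 + (-10 - r) = -3 - r)
t(O) = -4*O
(-436 + t(1/2))*q(-1) = (-436 - 4/2)*(-3 - 1*(-1)) = (-436 - 4*½)*(-3 + 1) = (-436 - 2)*(-2) = -438*(-2) = 876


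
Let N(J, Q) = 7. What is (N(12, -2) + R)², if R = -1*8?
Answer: 1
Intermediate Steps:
R = -8
(N(12, -2) + R)² = (7 - 8)² = (-1)² = 1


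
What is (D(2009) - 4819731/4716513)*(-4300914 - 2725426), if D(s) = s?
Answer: -22181347083899080/1572171 ≈ -1.4109e+10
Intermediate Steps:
(D(2009) - 4819731/4716513)*(-4300914 - 2725426) = (2009 - 4819731/4716513)*(-4300914 - 2725426) = (2009 - 4819731*1/4716513)*(-7026340) = (2009 - 1606577/1572171)*(-7026340) = (3156884962/1572171)*(-7026340) = -22181347083899080/1572171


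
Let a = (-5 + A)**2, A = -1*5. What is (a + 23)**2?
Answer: 15129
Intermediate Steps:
A = -5
a = 100 (a = (-5 - 5)**2 = (-10)**2 = 100)
(a + 23)**2 = (100 + 23)**2 = 123**2 = 15129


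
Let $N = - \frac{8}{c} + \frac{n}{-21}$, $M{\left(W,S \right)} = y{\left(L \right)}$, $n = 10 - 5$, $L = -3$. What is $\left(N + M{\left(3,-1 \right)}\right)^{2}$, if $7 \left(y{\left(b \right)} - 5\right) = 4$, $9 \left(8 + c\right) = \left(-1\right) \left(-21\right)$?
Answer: $\frac{118336}{2601} \approx 45.496$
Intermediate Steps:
$n = 5$
$c = - \frac{17}{3}$ ($c = -8 + \frac{\left(-1\right) \left(-21\right)}{9} = -8 + \frac{1}{9} \cdot 21 = -8 + \frac{7}{3} = - \frac{17}{3} \approx -5.6667$)
$y{\left(b \right)} = \frac{39}{7}$ ($y{\left(b \right)} = 5 + \frac{1}{7} \cdot 4 = 5 + \frac{4}{7} = \frac{39}{7}$)
$M{\left(W,S \right)} = \frac{39}{7}$
$N = \frac{419}{357}$ ($N = - \frac{8}{- \frac{17}{3}} + \frac{5}{-21} = \left(-8\right) \left(- \frac{3}{17}\right) + 5 \left(- \frac{1}{21}\right) = \frac{24}{17} - \frac{5}{21} = \frac{419}{357} \approx 1.1737$)
$\left(N + M{\left(3,-1 \right)}\right)^{2} = \left(\frac{419}{357} + \frac{39}{7}\right)^{2} = \left(\frac{344}{51}\right)^{2} = \frac{118336}{2601}$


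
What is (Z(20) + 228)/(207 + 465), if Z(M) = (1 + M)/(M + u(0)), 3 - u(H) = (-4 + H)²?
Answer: 11/32 ≈ 0.34375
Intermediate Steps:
u(H) = 3 - (-4 + H)²
Z(M) = (1 + M)/(-13 + M) (Z(M) = (1 + M)/(M + (3 - (-4 + 0)²)) = (1 + M)/(M + (3 - 1*(-4)²)) = (1 + M)/(M + (3 - 1*16)) = (1 + M)/(M + (3 - 16)) = (1 + M)/(M - 13) = (1 + M)/(-13 + M))
(Z(20) + 228)/(207 + 465) = ((1 + 20)/(-13 + 20) + 228)/(207 + 465) = (21/7 + 228)/672 = ((⅐)*21 + 228)*(1/672) = (3 + 228)*(1/672) = 231*(1/672) = 11/32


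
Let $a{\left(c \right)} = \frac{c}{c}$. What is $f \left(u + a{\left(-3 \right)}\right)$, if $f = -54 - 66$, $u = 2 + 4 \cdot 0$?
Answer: $-360$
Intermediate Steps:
$u = 2$ ($u = 2 + 0 = 2$)
$a{\left(c \right)} = 1$
$f = -120$
$f \left(u + a{\left(-3 \right)}\right) = - 120 \left(2 + 1\right) = \left(-120\right) 3 = -360$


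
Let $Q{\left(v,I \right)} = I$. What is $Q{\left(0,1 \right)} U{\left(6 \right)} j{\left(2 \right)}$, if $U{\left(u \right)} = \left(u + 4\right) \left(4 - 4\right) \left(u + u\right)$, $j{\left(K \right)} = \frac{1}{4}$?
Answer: $0$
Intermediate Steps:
$j{\left(K \right)} = \frac{1}{4}$
$U{\left(u \right)} = 0$ ($U{\left(u \right)} = \left(4 + u\right) 0 \cdot 2 u = 0 \cdot 2 u = 0$)
$Q{\left(0,1 \right)} U{\left(6 \right)} j{\left(2 \right)} = 1 \cdot 0 \cdot \frac{1}{4} = 0 \cdot \frac{1}{4} = 0$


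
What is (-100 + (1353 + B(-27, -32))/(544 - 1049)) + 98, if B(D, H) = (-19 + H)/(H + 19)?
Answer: -6154/1313 ≈ -4.6870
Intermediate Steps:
B(D, H) = (-19 + H)/(19 + H)
(-100 + (1353 + B(-27, -32))/(544 - 1049)) + 98 = (-100 + (1353 + (-19 - 32)/(19 - 32))/(544 - 1049)) + 98 = (-100 + (1353 - 51/(-13))/(-505)) + 98 = (-100 + (1353 - 1/13*(-51))*(-1/505)) + 98 = (-100 + (1353 + 51/13)*(-1/505)) + 98 = (-100 + (17640/13)*(-1/505)) + 98 = (-100 - 3528/1313) + 98 = -134828/1313 + 98 = -6154/1313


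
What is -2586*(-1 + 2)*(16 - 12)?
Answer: -10344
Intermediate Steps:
-2586*(-1 + 2)*(16 - 12) = -2586*4 = -10344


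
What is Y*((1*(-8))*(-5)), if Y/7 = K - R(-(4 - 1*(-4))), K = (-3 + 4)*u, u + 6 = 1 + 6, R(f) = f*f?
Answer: -17640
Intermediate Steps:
R(f) = f²
u = 1 (u = -6 + (1 + 6) = -6 + 7 = 1)
K = 1 (K = (-3 + 4)*1 = 1*1 = 1)
Y = -441 (Y = 7*(1 - (-(4 - 1*(-4)))²) = 7*(1 - (-(4 + 4))²) = 7*(1 - (-1*8)²) = 7*(1 - 1*(-8)²) = 7*(1 - 1*64) = 7*(1 - 64) = 7*(-63) = -441)
Y*((1*(-8))*(-5)) = -441*1*(-8)*(-5) = -(-3528)*(-5) = -441*40 = -17640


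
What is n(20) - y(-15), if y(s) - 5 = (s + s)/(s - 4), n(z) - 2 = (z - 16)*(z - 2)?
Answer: 1281/19 ≈ 67.421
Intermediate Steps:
n(z) = 2 + (-16 + z)*(-2 + z) (n(z) = 2 + (z - 16)*(z - 2) = 2 + (-16 + z)*(-2 + z))
y(s) = 5 + 2*s/(-4 + s) (y(s) = 5 + (s + s)/(s - 4) = 5 + (2*s)/(-4 + s) = 5 + 2*s/(-4 + s))
n(20) - y(-15) = (34 + 20² - 18*20) - (-20 + 7*(-15))/(-4 - 15) = (34 + 400 - 360) - (-20 - 105)/(-19) = 74 - (-1)*(-125)/19 = 74 - 1*125/19 = 74 - 125/19 = 1281/19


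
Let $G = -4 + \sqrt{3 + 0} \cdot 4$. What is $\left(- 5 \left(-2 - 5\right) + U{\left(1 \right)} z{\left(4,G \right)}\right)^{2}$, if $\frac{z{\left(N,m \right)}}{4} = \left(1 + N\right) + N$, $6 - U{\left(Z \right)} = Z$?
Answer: $46225$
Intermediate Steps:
$U{\left(Z \right)} = 6 - Z$
$G = -4 + 4 \sqrt{3}$ ($G = -4 + \sqrt{3} \cdot 4 = -4 + 4 \sqrt{3} \approx 2.9282$)
$z{\left(N,m \right)} = 4 + 8 N$ ($z{\left(N,m \right)} = 4 \left(\left(1 + N\right) + N\right) = 4 \left(1 + 2 N\right) = 4 + 8 N$)
$\left(- 5 \left(-2 - 5\right) + U{\left(1 \right)} z{\left(4,G \right)}\right)^{2} = \left(- 5 \left(-2 - 5\right) + \left(6 - 1\right) \left(4 + 8 \cdot 4\right)\right)^{2} = \left(\left(-5\right) \left(-7\right) + \left(6 - 1\right) \left(4 + 32\right)\right)^{2} = \left(35 + 5 \cdot 36\right)^{2} = \left(35 + 180\right)^{2} = 215^{2} = 46225$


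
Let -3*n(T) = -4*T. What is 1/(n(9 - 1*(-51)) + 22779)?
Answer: 1/22859 ≈ 4.3746e-5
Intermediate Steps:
n(T) = 4*T/3 (n(T) = -(-4)*T/3 = 4*T/3)
1/(n(9 - 1*(-51)) + 22779) = 1/(4*(9 - 1*(-51))/3 + 22779) = 1/(4*(9 + 51)/3 + 22779) = 1/((4/3)*60 + 22779) = 1/(80 + 22779) = 1/22859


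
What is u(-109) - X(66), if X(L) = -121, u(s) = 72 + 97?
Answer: 290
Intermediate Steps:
u(s) = 169
u(-109) - X(66) = 169 - 1*(-121) = 169 + 121 = 290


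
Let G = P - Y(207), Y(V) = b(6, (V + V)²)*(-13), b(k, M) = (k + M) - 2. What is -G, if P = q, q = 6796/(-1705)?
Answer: -3799074204/1705 ≈ -2.2282e+6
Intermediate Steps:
q = -6796/1705 (q = 6796*(-1/1705) = -6796/1705 ≈ -3.9859)
P = -6796/1705 ≈ -3.9859
b(k, M) = -2 + M + k (b(k, M) = (M + k) - 2 = -2 + M + k)
Y(V) = -52 - 52*V² (Y(V) = (-2 + (V + V)² + 6)*(-13) = (-2 + (2*V)² + 6)*(-13) = (-2 + 4*V² + 6)*(-13) = (4 + 4*V²)*(-13) = -52 - 52*V²)
G = 3799074204/1705 (G = -6796/1705 - (-52 - 52*207²) = -6796/1705 - (-52 - 52*42849) = -6796/1705 - (-52 - 2228148) = -6796/1705 - 1*(-2228200) = -6796/1705 + 2228200 = 3799074204/1705 ≈ 2.2282e+6)
-G = -1*3799074204/1705 = -3799074204/1705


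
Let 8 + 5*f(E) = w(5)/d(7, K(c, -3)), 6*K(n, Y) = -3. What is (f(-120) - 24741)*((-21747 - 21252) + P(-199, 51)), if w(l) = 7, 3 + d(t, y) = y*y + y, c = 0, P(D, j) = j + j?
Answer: 68991116409/65 ≈ 1.0614e+9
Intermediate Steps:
P(D, j) = 2*j
K(n, Y) = -½ (K(n, Y) = (⅙)*(-3) = -½)
d(t, y) = -3 + y + y² (d(t, y) = -3 + (y*y + y) = -3 + (y² + y) = -3 + (y + y²) = -3 + y + y²)
f(E) = -132/65 (f(E) = -8/5 + (7/(-3 - ½ + (-½)²))/5 = -8/5 + (7/(-3 - ½ + ¼))/5 = -8/5 + (7/(-13/4))/5 = -8/5 + (7*(-4/13))/5 = -8/5 + (⅕)*(-28/13) = -8/5 - 28/65 = -132/65)
(f(-120) - 24741)*((-21747 - 21252) + P(-199, 51)) = (-132/65 - 24741)*((-21747 - 21252) + 2*51) = -1608297*(-42999 + 102)/65 = -1608297/65*(-42897) = 68991116409/65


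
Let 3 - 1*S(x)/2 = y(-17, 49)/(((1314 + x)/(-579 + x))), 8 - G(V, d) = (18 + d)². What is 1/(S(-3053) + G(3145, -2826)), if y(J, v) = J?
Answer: -1739/13711630662 ≈ -1.2683e-7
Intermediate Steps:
G(V, d) = 8 - (18 + d)²
S(x) = 6 + 34*(-579 + x)/(1314 + x) (S(x) = 6 - (-34)/((1314 + x)/(-579 + x)) = 6 - (-34)*(-579 + x)/(1314 + x) = 6 + 34*(-579 + x)/(1314 + x))
1/(S(-3053) + G(3145, -2826)) = 1/(2*(-5901 + 20*(-3053))/(1314 - 3053) + (8 - (18 - 2826)²)) = 1/(2*(-5901 - 61060)/(-1739) + (8 - 1*(-2808)²)) = 1/(2*(-1/1739)*(-66961) + (8 - 1*7884864)) = 1/(133922/1739 + (8 - 7884864)) = 1/(133922/1739 - 7884856) = 1/(-13711630662/1739) = -1739/13711630662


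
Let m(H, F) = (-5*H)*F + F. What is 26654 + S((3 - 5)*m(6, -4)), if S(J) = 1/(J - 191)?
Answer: 11274641/423 ≈ 26654.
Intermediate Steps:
m(H, F) = F - 5*F*H (m(H, F) = -5*F*H + F = F - 5*F*H)
S(J) = 1/(-191 + J)
26654 + S((3 - 5)*m(6, -4)) = 26654 + 1/(-191 + (3 - 5)*(-4*(1 - 5*6))) = 26654 + 1/(-191 - (-8)*(1 - 30)) = 26654 + 1/(-191 - (-8)*(-29)) = 26654 + 1/(-191 - 2*116) = 26654 + 1/(-191 - 232) = 26654 + 1/(-423) = 26654 - 1/423 = 11274641/423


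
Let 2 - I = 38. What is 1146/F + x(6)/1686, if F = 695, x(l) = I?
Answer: 317856/195295 ≈ 1.6276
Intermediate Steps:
I = -36 (I = 2 - 1*38 = 2 - 38 = -36)
x(l) = -36
1146/F + x(6)/1686 = 1146/695 - 36/1686 = 1146*(1/695) - 36*1/1686 = 1146/695 - 6/281 = 317856/195295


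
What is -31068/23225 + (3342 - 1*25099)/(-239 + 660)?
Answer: -518385953/9777725 ≈ -53.017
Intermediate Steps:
-31068/23225 + (3342 - 1*25099)/(-239 + 660) = -31068*1/23225 + (3342 - 25099)/421 = -31068/23225 - 21757*1/421 = -31068/23225 - 21757/421 = -518385953/9777725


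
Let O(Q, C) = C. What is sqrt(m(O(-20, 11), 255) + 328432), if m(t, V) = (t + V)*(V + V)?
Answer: 2*sqrt(116023) ≈ 681.24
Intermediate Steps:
m(t, V) = 2*V*(V + t) (m(t, V) = (V + t)*(2*V) = 2*V*(V + t))
sqrt(m(O(-20, 11), 255) + 328432) = sqrt(2*255*(255 + 11) + 328432) = sqrt(2*255*266 + 328432) = sqrt(135660 + 328432) = sqrt(464092) = 2*sqrt(116023)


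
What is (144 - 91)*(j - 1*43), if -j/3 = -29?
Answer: 2332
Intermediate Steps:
j = 87 (j = -3*(-29) = 87)
(144 - 91)*(j - 1*43) = (144 - 91)*(87 - 1*43) = 53*(87 - 43) = 53*44 = 2332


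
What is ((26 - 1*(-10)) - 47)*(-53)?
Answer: 583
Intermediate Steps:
((26 - 1*(-10)) - 47)*(-53) = ((26 + 10) - 47)*(-53) = (36 - 47)*(-53) = -11*(-53) = 583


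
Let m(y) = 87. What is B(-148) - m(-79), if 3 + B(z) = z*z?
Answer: 21814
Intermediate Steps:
B(z) = -3 + z**2 (B(z) = -3 + z*z = -3 + z**2)
B(-148) - m(-79) = (-3 + (-148)**2) - 1*87 = (-3 + 21904) - 87 = 21901 - 87 = 21814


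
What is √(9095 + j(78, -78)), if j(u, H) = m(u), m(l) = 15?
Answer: √9110 ≈ 95.446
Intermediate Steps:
j(u, H) = 15
√(9095 + j(78, -78)) = √(9095 + 15) = √9110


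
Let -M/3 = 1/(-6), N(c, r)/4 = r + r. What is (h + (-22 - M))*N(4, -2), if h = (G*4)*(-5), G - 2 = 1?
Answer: 1320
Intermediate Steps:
G = 3 (G = 2 + 1 = 3)
N(c, r) = 8*r (N(c, r) = 4*(r + r) = 4*(2*r) = 8*r)
M = ½ (M = -3/(-6) = -3*(-⅙) = ½ ≈ 0.50000)
h = -60 (h = (3*4)*(-5) = 12*(-5) = -60)
(h + (-22 - M))*N(4, -2) = (-60 + (-22 - 1*½))*(8*(-2)) = (-60 + (-22 - ½))*(-16) = (-60 - 45/2)*(-16) = -165/2*(-16) = 1320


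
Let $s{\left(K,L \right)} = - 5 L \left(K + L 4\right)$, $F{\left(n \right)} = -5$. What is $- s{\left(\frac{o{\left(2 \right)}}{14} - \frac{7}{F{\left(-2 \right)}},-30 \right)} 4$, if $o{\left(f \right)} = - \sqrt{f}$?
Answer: $71160 + \frac{300 \sqrt{2}}{7} \approx 71221.0$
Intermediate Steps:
$s{\left(K,L \right)} = - 5 L \left(K + 4 L\right)$
$- s{\left(\frac{o{\left(2 \right)}}{14} - \frac{7}{F{\left(-2 \right)}},-30 \right)} 4 = - \left(-5\right) \left(-30\right) \left(\left(\frac{\left(-1\right) \sqrt{2}}{14} - \frac{7}{-5}\right) + 4 \left(-30\right)\right) 4 = - \left(-5\right) \left(-30\right) \left(\left(- \sqrt{2} \cdot \frac{1}{14} - - \frac{7}{5}\right) - 120\right) 4 = - \left(-5\right) \left(-30\right) \left(\left(- \frac{\sqrt{2}}{14} + \frac{7}{5}\right) - 120\right) 4 = - \left(-5\right) \left(-30\right) \left(\left(\frac{7}{5} - \frac{\sqrt{2}}{14}\right) - 120\right) 4 = - \left(-5\right) \left(-30\right) \left(- \frac{593}{5} - \frac{\sqrt{2}}{14}\right) 4 = - \left(-17790 - \frac{75 \sqrt{2}}{7}\right) 4 = - (-71160 - \frac{300 \sqrt{2}}{7}) = 71160 + \frac{300 \sqrt{2}}{7}$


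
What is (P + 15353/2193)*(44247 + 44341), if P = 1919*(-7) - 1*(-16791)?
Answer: 653730450836/2193 ≈ 2.9810e+8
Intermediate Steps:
P = 3358 (P = -13433 + 16791 = 3358)
(P + 15353/2193)*(44247 + 44341) = (3358 + 15353/2193)*(44247 + 44341) = (3358 + 15353*(1/2193))*88588 = (3358 + 15353/2193)*88588 = (7379447/2193)*88588 = 653730450836/2193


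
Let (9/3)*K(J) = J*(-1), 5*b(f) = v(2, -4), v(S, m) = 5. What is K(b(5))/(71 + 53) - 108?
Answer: -40177/372 ≈ -108.00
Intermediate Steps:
b(f) = 1 (b(f) = (1/5)*5 = 1)
K(J) = -J/3 (K(J) = (J*(-1))/3 = (-J)/3 = -J/3)
K(b(5))/(71 + 53) - 108 = (-1/3*1)/(71 + 53) - 108 = -1/3/124 - 108 = (1/124)*(-1/3) - 108 = -1/372 - 108 = -40177/372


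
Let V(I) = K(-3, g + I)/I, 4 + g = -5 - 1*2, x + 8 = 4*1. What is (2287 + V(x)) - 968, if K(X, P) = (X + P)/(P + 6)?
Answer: 2637/2 ≈ 1318.5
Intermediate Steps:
x = -4 (x = -8 + 4*1 = -8 + 4 = -4)
g = -11 (g = -4 + (-5 - 1*2) = -4 + (-5 - 2) = -4 - 7 = -11)
K(X, P) = (P + X)/(6 + P)
V(I) = (-14 + I)/(I*(-5 + I)) (V(I) = (((-11 + I) - 3)/(6 + (-11 + I)))/I = ((-14 + I)/(-5 + I))/I = (-14 + I)/(I*(-5 + I)))
(2287 + V(x)) - 968 = (2287 + (-14 - 4)/((-4)*(-5 - 4))) - 968 = (2287 - ¼*(-18)/(-9)) - 968 = (2287 - ¼*(-⅑)*(-18)) - 968 = (2287 - ½) - 968 = 4573/2 - 968 = 2637/2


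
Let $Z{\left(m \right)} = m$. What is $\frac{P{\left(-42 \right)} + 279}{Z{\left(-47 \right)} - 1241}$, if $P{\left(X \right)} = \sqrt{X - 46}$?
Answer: $- \frac{279}{1288} - \frac{i \sqrt{22}}{644} \approx -0.21661 - 0.0072833 i$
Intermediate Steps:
$P{\left(X \right)} = \sqrt{-46 + X}$
$\frac{P{\left(-42 \right)} + 279}{Z{\left(-47 \right)} - 1241} = \frac{\sqrt{-46 - 42} + 279}{-47 - 1241} = \frac{\sqrt{-88} + 279}{-1288} = \left(2 i \sqrt{22} + 279\right) \left(- \frac{1}{1288}\right) = \left(279 + 2 i \sqrt{22}\right) \left(- \frac{1}{1288}\right) = - \frac{279}{1288} - \frac{i \sqrt{22}}{644}$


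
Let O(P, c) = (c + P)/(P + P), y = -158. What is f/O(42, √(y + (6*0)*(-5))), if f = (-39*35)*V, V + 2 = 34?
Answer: -77051520/961 + 1834560*I*√158/961 ≈ -80179.0 + 23996.0*I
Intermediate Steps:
V = 32 (V = -2 + 34 = 32)
f = -43680 (f = -39*35*32 = -1365*32 = -43680)
O(P, c) = (P + c)/(2*P) (O(P, c) = (P + c)/((2*P)) = (P + c)*(1/(2*P)) = (P + c)/(2*P))
f/O(42, √(y + (6*0)*(-5))) = -43680*84/(42 + √(-158 + (6*0)*(-5))) = -43680*84/(42 + √(-158 + 0*(-5))) = -43680*84/(42 + √(-158 + 0)) = -43680*84/(42 + √(-158)) = -43680*84/(42 + I*√158) = -43680/(½ + I*√158/84)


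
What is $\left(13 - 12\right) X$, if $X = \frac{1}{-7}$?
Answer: $- \frac{1}{7} \approx -0.14286$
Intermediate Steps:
$X = - \frac{1}{7} \approx -0.14286$
$\left(13 - 12\right) X = \left(13 - 12\right) \left(- \frac{1}{7}\right) = 1 \left(- \frac{1}{7}\right) = - \frac{1}{7}$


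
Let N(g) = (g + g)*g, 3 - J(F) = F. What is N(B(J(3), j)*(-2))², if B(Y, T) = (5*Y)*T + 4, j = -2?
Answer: 16384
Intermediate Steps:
J(F) = 3 - F
B(Y, T) = 4 + 5*T*Y (B(Y, T) = 5*T*Y + 4 = 4 + 5*T*Y)
N(g) = 2*g² (N(g) = (2*g)*g = 2*g²)
N(B(J(3), j)*(-2))² = (2*((4 + 5*(-2)*(3 - 1*3))*(-2))²)² = (2*((4 + 5*(-2)*(3 - 3))*(-2))²)² = (2*((4 + 5*(-2)*0)*(-2))²)² = (2*((4 + 0)*(-2))²)² = (2*(4*(-2))²)² = (2*(-8)²)² = (2*64)² = 128² = 16384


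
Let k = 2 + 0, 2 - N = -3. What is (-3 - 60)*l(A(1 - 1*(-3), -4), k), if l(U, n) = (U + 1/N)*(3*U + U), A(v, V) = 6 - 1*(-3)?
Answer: -104328/5 ≈ -20866.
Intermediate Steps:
N = 5 (N = 2 - 1*(-3) = 2 + 3 = 5)
A(v, V) = 9 (A(v, V) = 6 + 3 = 9)
k = 2
l(U, n) = 4*U*(1/5 + U) (l(U, n) = (U + 1/5)*(3*U + U) = (U + 1/5)*(4*U) = (1/5 + U)*(4*U) = 4*U*(1/5 + U))
(-3 - 60)*l(A(1 - 1*(-3), -4), k) = (-3 - 60)*((4/5)*9*(1 + 5*9)) = -252*9*(1 + 45)/5 = -252*9*46/5 = -63*1656/5 = -104328/5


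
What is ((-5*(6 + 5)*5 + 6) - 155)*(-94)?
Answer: 39856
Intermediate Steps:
((-5*(6 + 5)*5 + 6) - 155)*(-94) = ((-5*11*5 + 6) - 155)*(-94) = ((-55*5 + 6) - 155)*(-94) = ((-275 + 6) - 155)*(-94) = (-269 - 155)*(-94) = -424*(-94) = 39856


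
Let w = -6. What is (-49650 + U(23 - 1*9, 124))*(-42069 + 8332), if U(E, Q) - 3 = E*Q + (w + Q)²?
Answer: 1146619419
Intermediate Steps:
U(E, Q) = 3 + (-6 + Q)² + E*Q (U(E, Q) = 3 + (E*Q + (-6 + Q)²) = 3 + ((-6 + Q)² + E*Q) = 3 + (-6 + Q)² + E*Q)
(-49650 + U(23 - 1*9, 124))*(-42069 + 8332) = (-49650 + (3 + (-6 + 124)² + (23 - 1*9)*124))*(-42069 + 8332) = (-49650 + (3 + 118² + (23 - 9)*124))*(-33737) = (-49650 + (3 + 13924 + 14*124))*(-33737) = (-49650 + (3 + 13924 + 1736))*(-33737) = (-49650 + 15663)*(-33737) = -33987*(-33737) = 1146619419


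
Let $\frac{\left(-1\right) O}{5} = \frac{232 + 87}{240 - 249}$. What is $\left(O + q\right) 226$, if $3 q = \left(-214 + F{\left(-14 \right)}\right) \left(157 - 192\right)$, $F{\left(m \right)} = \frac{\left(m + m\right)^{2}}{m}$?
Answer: $\frac{6767570}{9} \approx 7.5195 \cdot 10^{5}$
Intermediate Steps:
$F{\left(m \right)} = 4 m$ ($F{\left(m \right)} = \frac{\left(2 m\right)^{2}}{m} = \frac{4 m^{2}}{m} = 4 m$)
$O = \frac{1595}{9}$ ($O = - 5 \frac{232 + 87}{240 - 249} = - 5 \frac{319}{-9} = - 5 \cdot 319 \left(- \frac{1}{9}\right) = \left(-5\right) \left(- \frac{319}{9}\right) = \frac{1595}{9} \approx 177.22$)
$q = 3150$ ($q = \frac{\left(-214 + 4 \left(-14\right)\right) \left(157 - 192\right)}{3} = \frac{\left(-214 - 56\right) \left(-35\right)}{3} = \frac{\left(-270\right) \left(-35\right)}{3} = \frac{1}{3} \cdot 9450 = 3150$)
$\left(O + q\right) 226 = \left(\frac{1595}{9} + 3150\right) 226 = \frac{29945}{9} \cdot 226 = \frac{6767570}{9}$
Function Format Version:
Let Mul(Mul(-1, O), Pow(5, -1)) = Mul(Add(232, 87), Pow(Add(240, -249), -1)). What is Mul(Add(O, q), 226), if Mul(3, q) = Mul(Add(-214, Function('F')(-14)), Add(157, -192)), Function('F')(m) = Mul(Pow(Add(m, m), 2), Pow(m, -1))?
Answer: Rational(6767570, 9) ≈ 7.5195e+5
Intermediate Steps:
Function('F')(m) = Mul(4, m) (Function('F')(m) = Mul(Pow(Mul(2, m), 2), Pow(m, -1)) = Mul(Mul(4, Pow(m, 2)), Pow(m, -1)) = Mul(4, m))
O = Rational(1595, 9) (O = Mul(-5, Mul(Add(232, 87), Pow(Add(240, -249), -1))) = Mul(-5, Mul(319, Pow(-9, -1))) = Mul(-5, Mul(319, Rational(-1, 9))) = Mul(-5, Rational(-319, 9)) = Rational(1595, 9) ≈ 177.22)
q = 3150 (q = Mul(Rational(1, 3), Mul(Add(-214, Mul(4, -14)), Add(157, -192))) = Mul(Rational(1, 3), Mul(Add(-214, -56), -35)) = Mul(Rational(1, 3), Mul(-270, -35)) = Mul(Rational(1, 3), 9450) = 3150)
Mul(Add(O, q), 226) = Mul(Add(Rational(1595, 9), 3150), 226) = Mul(Rational(29945, 9), 226) = Rational(6767570, 9)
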